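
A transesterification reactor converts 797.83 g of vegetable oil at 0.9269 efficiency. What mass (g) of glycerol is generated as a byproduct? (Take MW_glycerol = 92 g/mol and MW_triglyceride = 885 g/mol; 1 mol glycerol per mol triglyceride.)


glycerol = oil * conv * (92/885)
= 797.83 * 0.9269 * 92 / 885
= 76.8755 g

76.8755 g


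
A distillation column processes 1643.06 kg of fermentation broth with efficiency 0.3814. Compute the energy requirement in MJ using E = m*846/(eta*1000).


E = m * 846 / (eta * 1000)
= 1643.06 * 846 / (0.3814 * 1000)
= 3644.5432 MJ

3644.5432 MJ


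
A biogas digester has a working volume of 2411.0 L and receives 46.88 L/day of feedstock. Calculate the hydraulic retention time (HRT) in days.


HRT = V / Q
= 2411.0 / 46.88
= 51.4292 days

51.4292 days


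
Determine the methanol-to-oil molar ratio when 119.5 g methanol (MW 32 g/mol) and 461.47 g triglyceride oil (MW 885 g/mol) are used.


Molar ratio = n_MeOH / n_oil = (MeOH/32) / (oil/885) = (MeOH * 885) / (32 * oil)
= (119.5 * 885) / (32 * 461.47)
= 7.1617

7.1617


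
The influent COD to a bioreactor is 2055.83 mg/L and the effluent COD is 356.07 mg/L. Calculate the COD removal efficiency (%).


eta = (COD_in - COD_out) / COD_in * 100
= (2055.83 - 356.07) / 2055.83 * 100
= 82.6800%

82.6800%


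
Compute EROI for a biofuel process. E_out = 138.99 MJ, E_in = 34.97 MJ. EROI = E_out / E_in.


EROI = E_out / E_in
= 138.99 / 34.97
= 3.9745

3.9745


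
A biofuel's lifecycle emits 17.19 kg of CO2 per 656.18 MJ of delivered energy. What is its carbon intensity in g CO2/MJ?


CI = CO2 * 1000 / E
= 17.19 * 1000 / 656.18
= 26.1971 g CO2/MJ

26.1971 g CO2/MJ


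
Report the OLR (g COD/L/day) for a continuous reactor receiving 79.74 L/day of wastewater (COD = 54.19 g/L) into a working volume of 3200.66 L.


OLR = Q * S / V
= 79.74 * 54.19 / 3200.66
= 1.3501 g/L/day

1.3501 g/L/day


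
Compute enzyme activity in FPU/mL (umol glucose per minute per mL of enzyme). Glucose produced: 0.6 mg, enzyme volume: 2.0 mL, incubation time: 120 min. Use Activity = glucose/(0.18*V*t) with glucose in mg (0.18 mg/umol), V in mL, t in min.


Activity = glucose_mg / (0.18 mg/umol * V_mL * t_min)
= 0.6 / (0.18 * 2.0 * 120)
= 0.0139 FPU/mL

0.0139 FPU/mL


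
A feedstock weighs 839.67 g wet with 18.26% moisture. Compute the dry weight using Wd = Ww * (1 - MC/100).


Wd = Ww * (1 - MC/100)
= 839.67 * (1 - 18.26/100)
= 686.3463 g

686.3463 g


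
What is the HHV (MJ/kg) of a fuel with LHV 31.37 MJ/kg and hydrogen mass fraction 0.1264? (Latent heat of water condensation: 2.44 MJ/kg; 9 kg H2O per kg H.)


HHV = LHV + H_frac * 9 * 2.44
= 31.37 + 0.1264 * 9 * 2.44
= 34.1457 MJ/kg

34.1457 MJ/kg


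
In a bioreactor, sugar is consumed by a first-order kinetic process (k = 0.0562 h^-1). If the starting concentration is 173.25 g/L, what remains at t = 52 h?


S = S0 * exp(-k * t)
S = 173.25 * exp(-0.0562 * 52)
S = 9.3216 g/L

9.3216 g/L


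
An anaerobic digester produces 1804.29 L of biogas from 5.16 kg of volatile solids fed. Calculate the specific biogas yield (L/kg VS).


Y = V / VS
= 1804.29 / 5.16
= 349.6686 L/kg VS

349.6686 L/kg VS


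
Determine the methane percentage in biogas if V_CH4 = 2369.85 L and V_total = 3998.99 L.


CH4% = V_CH4 / V_total * 100
= 2369.85 / 3998.99 * 100
= 59.2612%

59.2612%


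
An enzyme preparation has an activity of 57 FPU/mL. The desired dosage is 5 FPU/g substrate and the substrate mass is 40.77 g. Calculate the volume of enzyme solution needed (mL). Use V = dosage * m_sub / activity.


V = dosage * m_sub / activity
V = 5 * 40.77 / 57
V = 3.5763 mL

3.5763 mL


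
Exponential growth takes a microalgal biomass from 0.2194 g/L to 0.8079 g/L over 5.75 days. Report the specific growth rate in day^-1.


mu = ln(X2/X1) / dt
= ln(0.8079/0.2194) / 5.75
= 0.2267 per day

0.2267 per day


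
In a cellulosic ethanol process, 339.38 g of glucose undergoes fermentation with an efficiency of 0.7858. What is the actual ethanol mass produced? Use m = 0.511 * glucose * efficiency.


Actual ethanol: m = 0.511 * 339.38 * 0.7858
m = 136.2759 g

136.2759 g


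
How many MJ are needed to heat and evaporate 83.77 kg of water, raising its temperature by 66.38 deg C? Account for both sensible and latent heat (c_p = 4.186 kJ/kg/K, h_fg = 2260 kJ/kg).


E = m_water * (4.186 * dT + 2260) / 1000
= 83.77 * (4.186 * 66.38 + 2260) / 1000
= 212.5971 MJ

212.5971 MJ


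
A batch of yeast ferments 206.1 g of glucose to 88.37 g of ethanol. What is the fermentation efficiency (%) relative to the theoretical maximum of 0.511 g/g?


Fermentation efficiency = (actual / (0.511 * glucose)) * 100
= (88.37 / (0.511 * 206.1)) * 100
= 83.9085%

83.9085%


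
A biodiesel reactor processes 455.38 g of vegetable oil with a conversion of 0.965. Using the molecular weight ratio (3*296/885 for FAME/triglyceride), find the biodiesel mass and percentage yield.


m_FAME = oil * conv * (3 * 296 / 885) = oil * conv * (888/885)
= 455.38 * 0.965 * 888 / 885
= 440.9313 g
Y = m_FAME / oil * 100 = conv * (888/885) * 100
= 0.965 * 888 / 885 * 100
= 96.83%

440.9313 g FAME; Y = 96.83%


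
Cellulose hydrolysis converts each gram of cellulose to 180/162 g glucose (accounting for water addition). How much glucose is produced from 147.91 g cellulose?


glucose = cellulose * 180/162
= 147.91 * 180/162
= 164.3444 g

164.3444 g


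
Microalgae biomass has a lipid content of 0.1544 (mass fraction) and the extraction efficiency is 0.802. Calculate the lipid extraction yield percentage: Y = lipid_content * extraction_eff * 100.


Y = lipid_content * extraction_eff * 100
= 0.1544 * 0.802 * 100
= 12.3829%

12.3829%


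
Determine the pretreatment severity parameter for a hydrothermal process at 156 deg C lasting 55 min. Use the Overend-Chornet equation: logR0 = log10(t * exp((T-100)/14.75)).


logR0 = log10(t * exp((T - 100) / 14.75))
= log10(55 * exp((156 - 100) / 14.75))
= 3.3892

3.3892


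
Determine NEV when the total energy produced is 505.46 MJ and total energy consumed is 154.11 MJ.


NEV = E_out - E_in
= 505.46 - 154.11
= 351.3500 MJ

351.3500 MJ


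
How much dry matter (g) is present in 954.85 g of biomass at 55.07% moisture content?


Wd = Ww * (1 - MC/100)
= 954.85 * (1 - 55.07/100)
= 429.0141 g

429.0141 g


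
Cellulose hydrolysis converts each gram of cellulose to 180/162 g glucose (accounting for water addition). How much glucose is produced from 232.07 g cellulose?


glucose = cellulose * 180/162
= 232.07 * 180/162
= 257.8556 g

257.8556 g


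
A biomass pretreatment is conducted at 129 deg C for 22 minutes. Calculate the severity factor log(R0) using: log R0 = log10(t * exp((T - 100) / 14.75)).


logR0 = log10(t * exp((T - 100) / 14.75))
= log10(22 * exp((129 - 100) / 14.75))
= 2.1963

2.1963


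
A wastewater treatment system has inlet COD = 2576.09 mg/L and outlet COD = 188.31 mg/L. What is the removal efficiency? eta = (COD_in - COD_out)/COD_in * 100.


eta = (COD_in - COD_out) / COD_in * 100
= (2576.09 - 188.31) / 2576.09 * 100
= 92.6901%

92.6901%


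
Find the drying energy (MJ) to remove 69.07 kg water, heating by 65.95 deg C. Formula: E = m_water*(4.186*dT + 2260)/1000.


E = m_water * (4.186 * dT + 2260) / 1000
= 69.07 * (4.186 * 65.95 + 2260) / 1000
= 175.1661 MJ

175.1661 MJ


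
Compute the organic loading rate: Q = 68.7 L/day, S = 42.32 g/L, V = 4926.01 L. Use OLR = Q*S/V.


OLR = Q * S / V
= 68.7 * 42.32 / 4926.01
= 0.5902 g/L/day

0.5902 g/L/day


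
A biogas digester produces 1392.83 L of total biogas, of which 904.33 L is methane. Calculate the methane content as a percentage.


CH4% = V_CH4 / V_total * 100
= 904.33 / 1392.83 * 100
= 64.9275%

64.9275%


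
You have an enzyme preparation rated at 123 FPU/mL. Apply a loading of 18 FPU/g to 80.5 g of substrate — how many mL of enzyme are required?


V = dosage * m_sub / activity
V = 18 * 80.5 / 123
V = 11.7805 mL

11.7805 mL


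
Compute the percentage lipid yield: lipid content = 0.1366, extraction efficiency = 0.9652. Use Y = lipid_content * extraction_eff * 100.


Y = lipid_content * extraction_eff * 100
= 0.1366 * 0.9652 * 100
= 13.1846%

13.1846%


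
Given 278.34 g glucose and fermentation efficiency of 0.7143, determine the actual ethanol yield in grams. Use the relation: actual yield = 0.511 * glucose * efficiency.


Actual ethanol: m = 0.511 * 278.34 * 0.7143
m = 101.5961 g

101.5961 g


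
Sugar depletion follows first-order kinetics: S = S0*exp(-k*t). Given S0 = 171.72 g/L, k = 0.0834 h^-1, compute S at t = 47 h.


S = S0 * exp(-k * t)
S = 171.72 * exp(-0.0834 * 47)
S = 3.4078 g/L

3.4078 g/L


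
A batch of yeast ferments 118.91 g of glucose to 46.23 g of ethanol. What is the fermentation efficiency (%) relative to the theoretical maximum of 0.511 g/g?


Fermentation efficiency = (actual / (0.511 * glucose)) * 100
= (46.23 / (0.511 * 118.91)) * 100
= 76.0825%

76.0825%


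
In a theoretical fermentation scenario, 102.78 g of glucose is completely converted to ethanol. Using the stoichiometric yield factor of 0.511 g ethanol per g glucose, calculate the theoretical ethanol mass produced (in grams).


Theoretical ethanol yield: m_EtOH = 0.511 * m_glucose
m_EtOH = 0.511 * 102.78 = 52.5206 g

52.5206 g


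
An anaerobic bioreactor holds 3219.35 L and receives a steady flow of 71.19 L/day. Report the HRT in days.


HRT = V / Q
= 3219.35 / 71.19
= 45.2219 days

45.2219 days


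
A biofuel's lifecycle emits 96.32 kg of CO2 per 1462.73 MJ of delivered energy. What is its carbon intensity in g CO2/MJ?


CI = CO2 * 1000 / E
= 96.32 * 1000 / 1462.73
= 65.8495 g CO2/MJ

65.8495 g CO2/MJ


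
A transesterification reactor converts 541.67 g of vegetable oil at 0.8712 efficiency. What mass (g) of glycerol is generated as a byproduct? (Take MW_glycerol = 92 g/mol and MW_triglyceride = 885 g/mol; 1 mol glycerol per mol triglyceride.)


glycerol = oil * conv * (92/885)
= 541.67 * 0.8712 * 92 / 885
= 49.0566 g

49.0566 g


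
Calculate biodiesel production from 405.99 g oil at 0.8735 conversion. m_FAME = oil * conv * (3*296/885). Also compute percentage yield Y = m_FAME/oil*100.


m_FAME = oil * conv * (3 * 296 / 885) = oil * conv * (888/885)
= 405.99 * 0.8735 * 888 / 885
= 355.8344 g
Y = m_FAME / oil * 100 = conv * (888/885) * 100
= 0.8735 * 888 / 885 * 100
= 87.65%

355.8344 g FAME; Y = 87.65%


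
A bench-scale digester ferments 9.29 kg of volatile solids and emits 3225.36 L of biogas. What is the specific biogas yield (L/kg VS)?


Y = V / VS
= 3225.36 / 9.29
= 347.1862 L/kg VS

347.1862 L/kg VS


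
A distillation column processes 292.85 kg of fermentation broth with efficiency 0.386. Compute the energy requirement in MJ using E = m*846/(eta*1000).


E = m * 846 / (eta * 1000)
= 292.85 * 846 / (0.386 * 1000)
= 641.8422 MJ

641.8422 MJ


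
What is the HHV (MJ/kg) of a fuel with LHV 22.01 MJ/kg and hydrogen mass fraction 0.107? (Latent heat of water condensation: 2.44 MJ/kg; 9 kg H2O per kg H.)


HHV = LHV + H_frac * 9 * 2.44
= 22.01 + 0.107 * 9 * 2.44
= 24.3597 MJ/kg

24.3597 MJ/kg


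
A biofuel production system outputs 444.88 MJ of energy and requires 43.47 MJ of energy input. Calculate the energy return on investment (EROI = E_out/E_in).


EROI = E_out / E_in
= 444.88 / 43.47
= 10.2342

10.2342


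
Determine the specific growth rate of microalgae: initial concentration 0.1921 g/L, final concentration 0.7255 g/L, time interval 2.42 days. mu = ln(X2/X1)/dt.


mu = ln(X2/X1) / dt
= ln(0.7255/0.1921) / 2.42
= 0.5491 per day

0.5491 per day


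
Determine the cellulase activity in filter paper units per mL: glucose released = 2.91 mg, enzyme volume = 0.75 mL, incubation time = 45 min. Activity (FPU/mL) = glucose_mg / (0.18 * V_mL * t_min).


Activity = glucose_mg / (0.18 mg/umol * V_mL * t_min)
= 2.91 / (0.18 * 0.75 * 45)
= 0.4790 FPU/mL

0.4790 FPU/mL


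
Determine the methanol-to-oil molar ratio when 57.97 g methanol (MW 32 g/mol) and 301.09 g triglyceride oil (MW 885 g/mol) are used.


Molar ratio = n_MeOH / n_oil = (MeOH/32) / (oil/885) = (MeOH * 885) / (32 * oil)
= (57.97 * 885) / (32 * 301.09)
= 5.3248

5.3248


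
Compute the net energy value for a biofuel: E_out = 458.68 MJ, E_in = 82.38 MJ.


NEV = E_out - E_in
= 458.68 - 82.38
= 376.3000 MJ

376.3000 MJ


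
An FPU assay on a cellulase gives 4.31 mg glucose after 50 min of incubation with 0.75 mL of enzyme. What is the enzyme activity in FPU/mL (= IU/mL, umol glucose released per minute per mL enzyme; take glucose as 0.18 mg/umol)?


Activity = glucose_mg / (0.18 mg/umol * V_mL * t_min)
= 4.31 / (0.18 * 0.75 * 50)
= 0.6385 FPU/mL

0.6385 FPU/mL


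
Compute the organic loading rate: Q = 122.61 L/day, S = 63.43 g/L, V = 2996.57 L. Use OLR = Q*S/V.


OLR = Q * S / V
= 122.61 * 63.43 / 2996.57
= 2.5954 g/L/day

2.5954 g/L/day


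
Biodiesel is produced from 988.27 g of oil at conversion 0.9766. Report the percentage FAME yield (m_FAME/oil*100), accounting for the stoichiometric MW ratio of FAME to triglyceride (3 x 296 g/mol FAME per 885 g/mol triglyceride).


m_FAME = oil * conv * (3 * 296 / 885) = oil * conv * (888/885)
= 988.27 * 0.9766 * 888 / 885
= 968.4162 g
Y = m_FAME / oil * 100 = conv * (888/885) * 100
= 0.9766 * 888 / 885 * 100
= 97.99%

97.99%


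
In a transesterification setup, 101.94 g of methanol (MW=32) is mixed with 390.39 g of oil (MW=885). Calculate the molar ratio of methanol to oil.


Molar ratio = n_MeOH / n_oil = (MeOH/32) / (oil/885) = (MeOH * 885) / (32 * oil)
= (101.94 * 885) / (32 * 390.39)
= 7.2217

7.2217


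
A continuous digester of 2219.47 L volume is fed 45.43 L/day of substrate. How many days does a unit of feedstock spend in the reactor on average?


HRT = V / Q
= 2219.47 / 45.43
= 48.8547 days

48.8547 days


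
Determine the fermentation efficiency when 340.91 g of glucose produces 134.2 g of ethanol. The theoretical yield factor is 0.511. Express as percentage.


Fermentation efficiency = (actual / (0.511 * glucose)) * 100
= (134.2 / (0.511 * 340.91)) * 100
= 77.0357%

77.0357%


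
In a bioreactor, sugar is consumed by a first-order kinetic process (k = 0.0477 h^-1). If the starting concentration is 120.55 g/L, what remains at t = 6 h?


S = S0 * exp(-k * t)
S = 120.55 * exp(-0.0477 * 6)
S = 90.5466 g/L

90.5466 g/L


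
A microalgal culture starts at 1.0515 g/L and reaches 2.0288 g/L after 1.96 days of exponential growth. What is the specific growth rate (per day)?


mu = ln(X2/X1) / dt
= ln(2.0288/1.0515) / 1.96
= 0.3353 per day

0.3353 per day


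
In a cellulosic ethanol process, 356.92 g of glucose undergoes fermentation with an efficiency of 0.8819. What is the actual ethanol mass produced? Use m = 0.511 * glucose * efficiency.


Actual ethanol: m = 0.511 * 356.92 * 0.8819
m = 160.8463 g

160.8463 g


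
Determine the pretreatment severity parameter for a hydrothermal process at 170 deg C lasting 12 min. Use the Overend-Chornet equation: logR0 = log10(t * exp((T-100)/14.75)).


logR0 = log10(t * exp((T - 100) / 14.75))
= log10(12 * exp((170 - 100) / 14.75))
= 3.1402

3.1402


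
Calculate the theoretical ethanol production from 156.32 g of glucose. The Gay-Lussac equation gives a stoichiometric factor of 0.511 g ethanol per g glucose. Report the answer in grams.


Theoretical ethanol yield: m_EtOH = 0.511 * m_glucose
m_EtOH = 0.511 * 156.32 = 79.8795 g

79.8795 g


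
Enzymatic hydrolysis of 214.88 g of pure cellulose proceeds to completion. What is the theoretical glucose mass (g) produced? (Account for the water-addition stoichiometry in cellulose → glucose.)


glucose = cellulose * 180/162
= 214.88 * 180/162
= 238.7556 g

238.7556 g


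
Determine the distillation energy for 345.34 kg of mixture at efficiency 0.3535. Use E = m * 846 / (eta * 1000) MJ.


E = m * 846 / (eta * 1000)
= 345.34 * 846 / (0.3535 * 1000)
= 826.4714 MJ

826.4714 MJ


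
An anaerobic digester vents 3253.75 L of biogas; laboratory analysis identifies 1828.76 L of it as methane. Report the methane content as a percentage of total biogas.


CH4% = V_CH4 / V_total * 100
= 1828.76 / 3253.75 * 100
= 56.2047%

56.2047%


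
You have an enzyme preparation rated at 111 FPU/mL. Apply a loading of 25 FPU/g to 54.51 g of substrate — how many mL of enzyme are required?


V = dosage * m_sub / activity
V = 25 * 54.51 / 111
V = 12.2770 mL

12.2770 mL


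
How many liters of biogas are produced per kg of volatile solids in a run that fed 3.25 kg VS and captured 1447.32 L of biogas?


Y = V / VS
= 1447.32 / 3.25
= 445.3292 L/kg VS

445.3292 L/kg VS


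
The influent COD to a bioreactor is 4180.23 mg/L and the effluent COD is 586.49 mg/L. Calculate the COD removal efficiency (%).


eta = (COD_in - COD_out) / COD_in * 100
= (4180.23 - 586.49) / 4180.23 * 100
= 85.9699%

85.9699%


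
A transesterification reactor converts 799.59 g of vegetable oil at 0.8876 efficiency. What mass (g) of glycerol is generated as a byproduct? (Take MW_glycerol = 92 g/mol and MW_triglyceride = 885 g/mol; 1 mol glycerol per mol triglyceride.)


glycerol = oil * conv * (92/885)
= 799.59 * 0.8876 * 92 / 885
= 73.7784 g

73.7784 g


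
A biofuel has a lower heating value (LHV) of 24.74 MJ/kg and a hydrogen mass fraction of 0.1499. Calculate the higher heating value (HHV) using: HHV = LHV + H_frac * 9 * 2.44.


HHV = LHV + H_frac * 9 * 2.44
= 24.74 + 0.1499 * 9 * 2.44
= 28.0318 MJ/kg

28.0318 MJ/kg


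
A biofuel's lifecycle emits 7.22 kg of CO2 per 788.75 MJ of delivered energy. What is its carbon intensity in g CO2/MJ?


CI = CO2 * 1000 / E
= 7.22 * 1000 / 788.75
= 9.1537 g CO2/MJ

9.1537 g CO2/MJ


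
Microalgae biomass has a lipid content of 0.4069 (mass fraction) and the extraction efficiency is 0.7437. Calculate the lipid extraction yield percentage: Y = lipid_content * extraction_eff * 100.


Y = lipid_content * extraction_eff * 100
= 0.4069 * 0.7437 * 100
= 30.2612%

30.2612%


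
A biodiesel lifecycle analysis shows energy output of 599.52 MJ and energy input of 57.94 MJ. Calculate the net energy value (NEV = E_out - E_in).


NEV = E_out - E_in
= 599.52 - 57.94
= 541.5800 MJ

541.5800 MJ


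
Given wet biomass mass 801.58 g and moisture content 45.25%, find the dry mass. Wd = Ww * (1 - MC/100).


Wd = Ww * (1 - MC/100)
= 801.58 * (1 - 45.25/100)
= 438.8650 g

438.8650 g


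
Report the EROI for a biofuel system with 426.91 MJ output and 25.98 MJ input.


EROI = E_out / E_in
= 426.91 / 25.98
= 16.4323

16.4323


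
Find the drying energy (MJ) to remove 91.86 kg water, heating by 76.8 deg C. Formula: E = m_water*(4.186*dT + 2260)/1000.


E = m_water * (4.186 * dT + 2260) / 1000
= 91.86 * (4.186 * 76.8 + 2260) / 1000
= 237.1352 MJ

237.1352 MJ


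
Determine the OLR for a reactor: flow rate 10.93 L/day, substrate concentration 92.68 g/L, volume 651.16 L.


OLR = Q * S / V
= 10.93 * 92.68 / 651.16
= 1.5557 g/L/day

1.5557 g/L/day


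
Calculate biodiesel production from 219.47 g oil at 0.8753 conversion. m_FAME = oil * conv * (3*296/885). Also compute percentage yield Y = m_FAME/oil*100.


m_FAME = oil * conv * (3 * 296 / 885) = oil * conv * (888/885)
= 219.47 * 0.8753 * 888 / 885
= 192.7533 g
Y = m_FAME / oil * 100 = conv * (888/885) * 100
= 0.8753 * 888 / 885 * 100
= 87.83%

192.7533 g FAME; Y = 87.83%


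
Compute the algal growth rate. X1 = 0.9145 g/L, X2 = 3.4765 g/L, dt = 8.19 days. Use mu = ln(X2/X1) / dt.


mu = ln(X2/X1) / dt
= ln(3.4765/0.9145) / 8.19
= 0.1631 per day

0.1631 per day


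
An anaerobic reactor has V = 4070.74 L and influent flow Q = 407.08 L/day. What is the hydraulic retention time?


HRT = V / Q
= 4070.74 / 407.08
= 9.9999 days

9.9999 days


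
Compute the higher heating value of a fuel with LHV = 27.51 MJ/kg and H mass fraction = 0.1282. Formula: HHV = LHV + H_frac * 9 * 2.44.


HHV = LHV + H_frac * 9 * 2.44
= 27.51 + 0.1282 * 9 * 2.44
= 30.3253 MJ/kg

30.3253 MJ/kg


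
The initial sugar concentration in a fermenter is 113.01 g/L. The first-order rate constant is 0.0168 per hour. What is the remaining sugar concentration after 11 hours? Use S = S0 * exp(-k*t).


S = S0 * exp(-k * t)
S = 113.01 * exp(-0.0168 * 11)
S = 93.9419 g/L

93.9419 g/L


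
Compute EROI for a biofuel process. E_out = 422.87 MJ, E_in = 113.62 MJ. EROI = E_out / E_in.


EROI = E_out / E_in
= 422.87 / 113.62
= 3.7218

3.7218


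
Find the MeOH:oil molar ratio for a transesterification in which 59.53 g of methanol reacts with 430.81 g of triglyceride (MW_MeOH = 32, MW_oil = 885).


Molar ratio = n_MeOH / n_oil = (MeOH/32) / (oil/885) = (MeOH * 885) / (32 * oil)
= (59.53 * 885) / (32 * 430.81)
= 3.8216

3.8216


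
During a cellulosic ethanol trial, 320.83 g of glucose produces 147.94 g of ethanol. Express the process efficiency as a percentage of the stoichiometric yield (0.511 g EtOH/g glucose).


Fermentation efficiency = (actual / (0.511 * glucose)) * 100
= (147.94 / (0.511 * 320.83)) * 100
= 90.2381%

90.2381%


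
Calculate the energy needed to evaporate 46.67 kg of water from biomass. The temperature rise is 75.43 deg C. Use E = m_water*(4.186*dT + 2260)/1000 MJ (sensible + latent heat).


E = m_water * (4.186 * dT + 2260) / 1000
= 46.67 * (4.186 * 75.43 + 2260) / 1000
= 120.2103 MJ

120.2103 MJ


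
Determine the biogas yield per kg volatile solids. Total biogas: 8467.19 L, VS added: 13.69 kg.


Y = V / VS
= 8467.19 / 13.69
= 618.4945 L/kg VS

618.4945 L/kg VS


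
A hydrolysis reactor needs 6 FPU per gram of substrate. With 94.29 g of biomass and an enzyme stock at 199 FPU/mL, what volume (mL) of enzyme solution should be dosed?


V = dosage * m_sub / activity
V = 6 * 94.29 / 199
V = 2.8429 mL

2.8429 mL


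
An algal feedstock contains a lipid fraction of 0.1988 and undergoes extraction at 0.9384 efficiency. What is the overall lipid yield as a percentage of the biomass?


Y = lipid_content * extraction_eff * 100
= 0.1988 * 0.9384 * 100
= 18.6554%

18.6554%


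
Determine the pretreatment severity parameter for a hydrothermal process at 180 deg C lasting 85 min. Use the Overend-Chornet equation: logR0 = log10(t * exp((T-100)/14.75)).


logR0 = log10(t * exp((T - 100) / 14.75))
= log10(85 * exp((180 - 100) / 14.75))
= 4.2849

4.2849


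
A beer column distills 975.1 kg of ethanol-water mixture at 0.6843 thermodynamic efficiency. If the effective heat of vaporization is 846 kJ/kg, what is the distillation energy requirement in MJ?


E = m * 846 / (eta * 1000)
= 975.1 * 846 / (0.6843 * 1000)
= 1205.5160 MJ

1205.5160 MJ


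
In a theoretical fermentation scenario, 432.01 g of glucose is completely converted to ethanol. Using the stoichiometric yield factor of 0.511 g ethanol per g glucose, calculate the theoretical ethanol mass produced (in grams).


Theoretical ethanol yield: m_EtOH = 0.511 * m_glucose
m_EtOH = 0.511 * 432.01 = 220.7571 g

220.7571 g


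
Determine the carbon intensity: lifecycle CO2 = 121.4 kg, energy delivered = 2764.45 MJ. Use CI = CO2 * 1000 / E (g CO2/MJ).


CI = CO2 * 1000 / E
= 121.4 * 1000 / 2764.45
= 43.9147 g CO2/MJ

43.9147 g CO2/MJ


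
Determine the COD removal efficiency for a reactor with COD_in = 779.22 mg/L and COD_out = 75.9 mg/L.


eta = (COD_in - COD_out) / COD_in * 100
= (779.22 - 75.9) / 779.22 * 100
= 90.2595%

90.2595%


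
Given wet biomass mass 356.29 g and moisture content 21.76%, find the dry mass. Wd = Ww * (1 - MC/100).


Wd = Ww * (1 - MC/100)
= 356.29 * (1 - 21.76/100)
= 278.7613 g

278.7613 g


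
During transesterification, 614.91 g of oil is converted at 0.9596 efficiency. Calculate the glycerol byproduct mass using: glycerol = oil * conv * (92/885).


glycerol = oil * conv * (92/885)
= 614.91 * 0.9596 * 92 / 885
= 61.3404 g

61.3404 g


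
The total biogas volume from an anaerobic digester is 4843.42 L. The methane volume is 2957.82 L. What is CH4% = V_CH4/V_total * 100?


CH4% = V_CH4 / V_total * 100
= 2957.82 / 4843.42 * 100
= 61.0688%

61.0688%


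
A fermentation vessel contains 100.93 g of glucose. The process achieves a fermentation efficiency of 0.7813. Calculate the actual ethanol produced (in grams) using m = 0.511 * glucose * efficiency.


Actual ethanol: m = 0.511 * 100.93 * 0.7813
m = 40.2957 g

40.2957 g


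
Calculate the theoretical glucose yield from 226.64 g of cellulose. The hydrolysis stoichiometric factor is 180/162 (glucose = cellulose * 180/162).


glucose = cellulose * 180/162
= 226.64 * 180/162
= 251.8222 g

251.8222 g


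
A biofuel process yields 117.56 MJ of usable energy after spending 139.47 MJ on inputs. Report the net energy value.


NEV = E_out - E_in
= 117.56 - 139.47
= -21.9100 MJ

-21.9100 MJ


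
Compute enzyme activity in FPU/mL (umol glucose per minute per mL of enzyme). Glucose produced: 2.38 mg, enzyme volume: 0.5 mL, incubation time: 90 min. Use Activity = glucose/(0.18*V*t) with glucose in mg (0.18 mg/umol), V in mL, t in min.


Activity = glucose_mg / (0.18 mg/umol * V_mL * t_min)
= 2.38 / (0.18 * 0.5 * 90)
= 0.2938 FPU/mL

0.2938 FPU/mL


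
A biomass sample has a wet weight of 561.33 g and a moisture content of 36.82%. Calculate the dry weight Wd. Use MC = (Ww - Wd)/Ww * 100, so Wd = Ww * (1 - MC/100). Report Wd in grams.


Wd = Ww * (1 - MC/100)
= 561.33 * (1 - 36.82/100)
= 354.6483 g

354.6483 g


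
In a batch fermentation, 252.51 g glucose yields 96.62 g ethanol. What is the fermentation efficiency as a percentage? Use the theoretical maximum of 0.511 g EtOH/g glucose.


Fermentation efficiency = (actual / (0.511 * glucose)) * 100
= (96.62 / (0.511 * 252.51)) * 100
= 74.8803%

74.8803%


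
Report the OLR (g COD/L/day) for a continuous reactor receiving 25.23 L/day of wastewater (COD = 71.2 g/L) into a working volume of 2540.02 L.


OLR = Q * S / V
= 25.23 * 71.2 / 2540.02
= 0.7072 g/L/day

0.7072 g/L/day


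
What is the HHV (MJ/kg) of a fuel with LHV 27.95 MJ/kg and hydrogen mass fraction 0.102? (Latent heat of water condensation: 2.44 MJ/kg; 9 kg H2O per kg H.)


HHV = LHV + H_frac * 9 * 2.44
= 27.95 + 0.102 * 9 * 2.44
= 30.1899 MJ/kg

30.1899 MJ/kg


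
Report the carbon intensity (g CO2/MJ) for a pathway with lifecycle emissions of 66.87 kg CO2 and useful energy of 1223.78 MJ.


CI = CO2 * 1000 / E
= 66.87 * 1000 / 1223.78
= 54.6422 g CO2/MJ

54.6422 g CO2/MJ


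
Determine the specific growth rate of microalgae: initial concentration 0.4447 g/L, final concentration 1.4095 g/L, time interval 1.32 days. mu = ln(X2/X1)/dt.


mu = ln(X2/X1) / dt
= ln(1.4095/0.4447) / 1.32
= 0.8739 per day

0.8739 per day


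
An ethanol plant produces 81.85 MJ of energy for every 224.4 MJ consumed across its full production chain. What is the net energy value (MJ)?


NEV = E_out - E_in
= 81.85 - 224.4
= -142.5500 MJ

-142.5500 MJ


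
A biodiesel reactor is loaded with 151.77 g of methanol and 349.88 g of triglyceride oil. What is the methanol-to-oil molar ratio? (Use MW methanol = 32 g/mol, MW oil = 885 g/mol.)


Molar ratio = n_MeOH / n_oil = (MeOH/32) / (oil/885) = (MeOH * 885) / (32 * oil)
= (151.77 * 885) / (32 * 349.88)
= 11.9967

11.9967


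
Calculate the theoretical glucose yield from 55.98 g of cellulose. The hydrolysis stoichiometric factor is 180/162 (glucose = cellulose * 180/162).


glucose = cellulose * 180/162
= 55.98 * 180/162
= 62.2000 g

62.2000 g


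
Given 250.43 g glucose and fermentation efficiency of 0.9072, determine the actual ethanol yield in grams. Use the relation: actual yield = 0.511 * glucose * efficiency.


Actual ethanol: m = 0.511 * 250.43 * 0.9072
m = 116.0941 g

116.0941 g


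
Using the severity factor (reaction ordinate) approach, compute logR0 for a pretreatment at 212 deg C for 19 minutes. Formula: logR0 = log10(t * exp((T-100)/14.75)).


logR0 = log10(t * exp((T - 100) / 14.75))
= log10(19 * exp((212 - 100) / 14.75))
= 4.5764

4.5764


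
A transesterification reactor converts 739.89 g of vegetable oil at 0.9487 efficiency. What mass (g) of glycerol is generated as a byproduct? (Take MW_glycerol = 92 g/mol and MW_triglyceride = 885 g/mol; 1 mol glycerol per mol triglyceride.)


glycerol = oil * conv * (92/885)
= 739.89 * 0.9487 * 92 / 885
= 72.9694 g

72.9694 g


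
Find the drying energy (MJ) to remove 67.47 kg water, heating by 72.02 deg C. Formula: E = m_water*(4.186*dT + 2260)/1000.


E = m_water * (4.186 * dT + 2260) / 1000
= 67.47 * (4.186 * 72.02 + 2260) / 1000
= 172.8228 MJ

172.8228 MJ


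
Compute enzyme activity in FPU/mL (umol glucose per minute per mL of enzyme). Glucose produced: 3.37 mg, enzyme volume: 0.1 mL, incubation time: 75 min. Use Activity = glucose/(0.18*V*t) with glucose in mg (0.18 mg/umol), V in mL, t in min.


Activity = glucose_mg / (0.18 mg/umol * V_mL * t_min)
= 3.37 / (0.18 * 0.1 * 75)
= 2.4963 FPU/mL

2.4963 FPU/mL


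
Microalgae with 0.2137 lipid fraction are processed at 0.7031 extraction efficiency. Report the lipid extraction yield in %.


Y = lipid_content * extraction_eff * 100
= 0.2137 * 0.7031 * 100
= 15.0252%

15.0252%


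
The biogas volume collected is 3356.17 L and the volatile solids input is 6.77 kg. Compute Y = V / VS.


Y = V / VS
= 3356.17 / 6.77
= 495.7415 L/kg VS

495.7415 L/kg VS


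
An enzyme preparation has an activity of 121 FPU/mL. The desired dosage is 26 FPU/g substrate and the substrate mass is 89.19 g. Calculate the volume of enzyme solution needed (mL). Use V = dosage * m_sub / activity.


V = dosage * m_sub / activity
V = 26 * 89.19 / 121
V = 19.1648 mL

19.1648 mL


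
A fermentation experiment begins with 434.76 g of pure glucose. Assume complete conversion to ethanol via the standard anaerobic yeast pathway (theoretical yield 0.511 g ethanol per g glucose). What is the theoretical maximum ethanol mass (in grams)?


Theoretical ethanol yield: m_EtOH = 0.511 * m_glucose
m_EtOH = 0.511 * 434.76 = 222.1624 g

222.1624 g


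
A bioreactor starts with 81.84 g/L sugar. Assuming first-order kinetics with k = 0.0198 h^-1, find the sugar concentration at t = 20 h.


S = S0 * exp(-k * t)
S = 81.84 * exp(-0.0198 * 20)
S = 55.0789 g/L

55.0789 g/L


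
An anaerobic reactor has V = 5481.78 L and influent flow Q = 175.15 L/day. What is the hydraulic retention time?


HRT = V / Q
= 5481.78 / 175.15
= 31.2976 days

31.2976 days


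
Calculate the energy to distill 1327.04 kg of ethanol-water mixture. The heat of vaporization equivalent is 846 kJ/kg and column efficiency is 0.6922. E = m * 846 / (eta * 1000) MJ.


E = m * 846 / (eta * 1000)
= 1327.04 * 846 / (0.6922 * 1000)
= 1621.8952 MJ

1621.8952 MJ


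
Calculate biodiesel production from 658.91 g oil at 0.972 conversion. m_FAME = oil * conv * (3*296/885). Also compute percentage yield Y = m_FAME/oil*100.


m_FAME = oil * conv * (3 * 296 / 885) = oil * conv * (888/885)
= 658.91 * 0.972 * 888 / 885
= 642.6316 g
Y = m_FAME / oil * 100 = conv * (888/885) * 100
= 0.972 * 888 / 885 * 100
= 97.53%

642.6316 g FAME; Y = 97.53%


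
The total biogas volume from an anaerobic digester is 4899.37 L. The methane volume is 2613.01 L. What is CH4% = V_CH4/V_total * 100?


CH4% = V_CH4 / V_total * 100
= 2613.01 / 4899.37 * 100
= 53.3336%

53.3336%


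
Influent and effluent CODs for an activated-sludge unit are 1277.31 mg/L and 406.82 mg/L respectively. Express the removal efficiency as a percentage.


eta = (COD_in - COD_out) / COD_in * 100
= (1277.31 - 406.82) / 1277.31 * 100
= 68.1503%

68.1503%


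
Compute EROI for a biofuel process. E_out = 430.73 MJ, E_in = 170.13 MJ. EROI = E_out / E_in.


EROI = E_out / E_in
= 430.73 / 170.13
= 2.5318

2.5318


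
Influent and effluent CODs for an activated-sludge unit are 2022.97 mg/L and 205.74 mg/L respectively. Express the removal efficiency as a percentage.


eta = (COD_in - COD_out) / COD_in * 100
= (2022.97 - 205.74) / 2022.97 * 100
= 89.8298%

89.8298%


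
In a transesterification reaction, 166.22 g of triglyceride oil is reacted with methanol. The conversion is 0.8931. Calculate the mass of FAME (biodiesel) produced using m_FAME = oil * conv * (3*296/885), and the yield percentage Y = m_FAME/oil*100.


m_FAME = oil * conv * (3 * 296 / 885) = oil * conv * (888/885)
= 166.22 * 0.8931 * 888 / 885
= 148.9543 g
Y = m_FAME / oil * 100 = conv * (888/885) * 100
= 0.8931 * 888 / 885 * 100
= 89.61%

148.9543 g FAME; Y = 89.61%


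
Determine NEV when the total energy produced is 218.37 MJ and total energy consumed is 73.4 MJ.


NEV = E_out - E_in
= 218.37 - 73.4
= 144.9700 MJ

144.9700 MJ


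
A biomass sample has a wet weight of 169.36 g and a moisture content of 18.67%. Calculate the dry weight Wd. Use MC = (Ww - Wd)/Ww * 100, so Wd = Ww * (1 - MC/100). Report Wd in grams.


Wd = Ww * (1 - MC/100)
= 169.36 * (1 - 18.67/100)
= 137.7405 g

137.7405 g


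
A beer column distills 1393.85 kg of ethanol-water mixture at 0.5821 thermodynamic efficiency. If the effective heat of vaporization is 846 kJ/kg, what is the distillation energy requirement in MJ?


E = m * 846 / (eta * 1000)
= 1393.85 * 846 / (0.5821 * 1000)
= 2025.7638 MJ

2025.7638 MJ


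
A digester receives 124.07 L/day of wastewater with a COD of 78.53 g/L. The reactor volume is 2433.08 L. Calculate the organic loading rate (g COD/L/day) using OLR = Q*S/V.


OLR = Q * S / V
= 124.07 * 78.53 / 2433.08
= 4.0045 g/L/day

4.0045 g/L/day


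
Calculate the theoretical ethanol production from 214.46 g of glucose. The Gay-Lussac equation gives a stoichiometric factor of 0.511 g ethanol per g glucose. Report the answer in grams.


Theoretical ethanol yield: m_EtOH = 0.511 * m_glucose
m_EtOH = 0.511 * 214.46 = 109.5891 g

109.5891 g


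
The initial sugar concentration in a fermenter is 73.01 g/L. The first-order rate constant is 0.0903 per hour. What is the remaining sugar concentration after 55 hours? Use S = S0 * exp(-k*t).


S = S0 * exp(-k * t)
S = 73.01 * exp(-0.0903 * 55)
S = 0.5087 g/L

0.5087 g/L


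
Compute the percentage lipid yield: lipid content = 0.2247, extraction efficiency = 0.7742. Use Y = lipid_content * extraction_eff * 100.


Y = lipid_content * extraction_eff * 100
= 0.2247 * 0.7742 * 100
= 17.3963%

17.3963%


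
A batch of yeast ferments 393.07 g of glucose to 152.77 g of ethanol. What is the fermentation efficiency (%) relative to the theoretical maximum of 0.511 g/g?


Fermentation efficiency = (actual / (0.511 * glucose)) * 100
= (152.77 / (0.511 * 393.07)) * 100
= 76.0584%

76.0584%


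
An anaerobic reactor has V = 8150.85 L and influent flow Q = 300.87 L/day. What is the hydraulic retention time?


HRT = V / Q
= 8150.85 / 300.87
= 27.0909 days

27.0909 days


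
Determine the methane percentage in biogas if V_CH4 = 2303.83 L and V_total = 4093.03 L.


CH4% = V_CH4 / V_total * 100
= 2303.83 / 4093.03 * 100
= 56.2867%

56.2867%


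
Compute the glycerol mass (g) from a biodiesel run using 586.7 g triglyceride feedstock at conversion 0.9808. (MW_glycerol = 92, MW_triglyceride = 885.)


glycerol = oil * conv * (92/885)
= 586.7 * 0.9808 * 92 / 885
= 59.8193 g

59.8193 g


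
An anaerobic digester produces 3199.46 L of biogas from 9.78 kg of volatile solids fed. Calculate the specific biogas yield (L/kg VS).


Y = V / VS
= 3199.46 / 9.78
= 327.1431 L/kg VS

327.1431 L/kg VS


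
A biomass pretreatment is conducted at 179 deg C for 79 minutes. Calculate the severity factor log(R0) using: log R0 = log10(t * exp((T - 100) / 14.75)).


logR0 = log10(t * exp((T - 100) / 14.75))
= log10(79 * exp((179 - 100) / 14.75))
= 4.2237

4.2237


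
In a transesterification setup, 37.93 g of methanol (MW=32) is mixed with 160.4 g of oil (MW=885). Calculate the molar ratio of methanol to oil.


Molar ratio = n_MeOH / n_oil = (MeOH/32) / (oil/885) = (MeOH * 885) / (32 * oil)
= (37.93 * 885) / (32 * 160.4)
= 6.5399

6.5399


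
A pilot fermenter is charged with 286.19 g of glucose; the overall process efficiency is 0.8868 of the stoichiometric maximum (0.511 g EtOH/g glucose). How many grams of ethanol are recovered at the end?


Actual ethanol: m = 0.511 * 286.19 * 0.8868
m = 129.6884 g

129.6884 g


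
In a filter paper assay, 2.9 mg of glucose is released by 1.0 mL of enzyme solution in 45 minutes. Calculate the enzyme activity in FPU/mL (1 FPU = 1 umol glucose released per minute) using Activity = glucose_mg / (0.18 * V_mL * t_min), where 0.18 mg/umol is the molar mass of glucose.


Activity = glucose_mg / (0.18 mg/umol * V_mL * t_min)
= 2.9 / (0.18 * 1.0 * 45)
= 0.3580 FPU/mL

0.3580 FPU/mL


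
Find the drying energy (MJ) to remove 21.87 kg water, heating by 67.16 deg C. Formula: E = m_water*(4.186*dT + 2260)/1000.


E = m_water * (4.186 * dT + 2260) / 1000
= 21.87 * (4.186 * 67.16 + 2260) / 1000
= 55.5746 MJ

55.5746 MJ


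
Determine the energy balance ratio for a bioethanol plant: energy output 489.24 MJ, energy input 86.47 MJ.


EROI = E_out / E_in
= 489.24 / 86.47
= 5.6579

5.6579


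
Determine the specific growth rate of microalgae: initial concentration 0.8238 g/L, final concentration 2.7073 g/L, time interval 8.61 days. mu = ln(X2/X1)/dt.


mu = ln(X2/X1) / dt
= ln(2.7073/0.8238) / 8.61
= 0.1382 per day

0.1382 per day


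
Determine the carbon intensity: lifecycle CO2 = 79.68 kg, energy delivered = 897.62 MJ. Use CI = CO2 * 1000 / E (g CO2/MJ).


CI = CO2 * 1000 / E
= 79.68 * 1000 / 897.62
= 88.7681 g CO2/MJ

88.7681 g CO2/MJ


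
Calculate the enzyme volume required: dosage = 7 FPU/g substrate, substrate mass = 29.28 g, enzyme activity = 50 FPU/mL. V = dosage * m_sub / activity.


V = dosage * m_sub / activity
V = 7 * 29.28 / 50
V = 4.0992 mL

4.0992 mL


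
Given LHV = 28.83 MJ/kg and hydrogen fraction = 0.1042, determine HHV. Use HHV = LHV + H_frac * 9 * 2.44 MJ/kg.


HHV = LHV + H_frac * 9 * 2.44
= 28.83 + 0.1042 * 9 * 2.44
= 31.1182 MJ/kg

31.1182 MJ/kg


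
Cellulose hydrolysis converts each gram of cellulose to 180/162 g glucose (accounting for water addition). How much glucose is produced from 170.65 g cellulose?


glucose = cellulose * 180/162
= 170.65 * 180/162
= 189.6111 g

189.6111 g


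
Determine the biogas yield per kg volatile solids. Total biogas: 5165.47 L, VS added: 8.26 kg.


Y = V / VS
= 5165.47 / 8.26
= 625.3596 L/kg VS

625.3596 L/kg VS


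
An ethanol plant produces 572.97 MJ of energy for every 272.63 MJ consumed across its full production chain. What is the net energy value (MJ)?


NEV = E_out - E_in
= 572.97 - 272.63
= 300.3400 MJ

300.3400 MJ


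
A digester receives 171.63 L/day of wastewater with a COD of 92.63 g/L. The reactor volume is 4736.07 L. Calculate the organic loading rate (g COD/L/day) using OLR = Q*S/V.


OLR = Q * S / V
= 171.63 * 92.63 / 4736.07
= 3.3568 g/L/day

3.3568 g/L/day


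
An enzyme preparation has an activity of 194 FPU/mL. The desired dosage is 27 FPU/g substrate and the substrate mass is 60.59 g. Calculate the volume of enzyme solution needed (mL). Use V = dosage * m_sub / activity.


V = dosage * m_sub / activity
V = 27 * 60.59 / 194
V = 8.4326 mL

8.4326 mL


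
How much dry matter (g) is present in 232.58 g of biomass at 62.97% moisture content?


Wd = Ww * (1 - MC/100)
= 232.58 * (1 - 62.97/100)
= 86.1244 g

86.1244 g


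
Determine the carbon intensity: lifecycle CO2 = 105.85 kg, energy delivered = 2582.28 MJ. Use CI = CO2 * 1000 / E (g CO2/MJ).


CI = CO2 * 1000 / E
= 105.85 * 1000 / 2582.28
= 40.9909 g CO2/MJ

40.9909 g CO2/MJ


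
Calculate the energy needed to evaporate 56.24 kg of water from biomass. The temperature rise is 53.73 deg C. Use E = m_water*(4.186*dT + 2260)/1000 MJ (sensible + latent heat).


E = m_water * (4.186 * dT + 2260) / 1000
= 56.24 * (4.186 * 53.73 + 2260) / 1000
= 139.7516 MJ

139.7516 MJ
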